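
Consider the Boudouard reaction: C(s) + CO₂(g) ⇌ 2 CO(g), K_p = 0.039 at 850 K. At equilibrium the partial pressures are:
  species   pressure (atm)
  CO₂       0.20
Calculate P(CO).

P(CO) = 0.088 atm

(C is a pure solid — omitted from K_p.)
At equilibrium, K_p = P(CO)² / P(CO₂) = 0.039.
(P(CO))² / (0.20) = 0.039
P(CO)² = 0.00780 ⇒ P(CO) = 0.088 atm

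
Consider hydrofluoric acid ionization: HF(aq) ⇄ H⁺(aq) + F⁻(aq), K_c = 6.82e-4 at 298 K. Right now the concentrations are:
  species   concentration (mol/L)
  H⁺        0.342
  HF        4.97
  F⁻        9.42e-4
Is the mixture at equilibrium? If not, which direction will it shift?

no; Q < K, reaction proceeds forward

Q_c = [H⁺]·[F⁻] / [HF] = (0.342)·(9.42e-4) / (4.97) = 6.48e-5
Q_c = 6.48e-5 < K_c = 6.82e-4: net forward reaction.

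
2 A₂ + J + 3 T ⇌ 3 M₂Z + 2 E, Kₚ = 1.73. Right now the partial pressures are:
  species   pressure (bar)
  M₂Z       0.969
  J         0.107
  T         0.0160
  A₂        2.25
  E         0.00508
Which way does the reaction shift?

Qₚ = P(M₂Z)³·P(E)² / (P(A₂)²·P(J)·P(T)³) = (0.969)³·(0.00508)² / ((2.25)²·(0.107)·(0.0160)³) = 10.6
Qₚ = 10.6 > Kₚ = 1.73, so the reverse reaction proceeds.

in the reverse direction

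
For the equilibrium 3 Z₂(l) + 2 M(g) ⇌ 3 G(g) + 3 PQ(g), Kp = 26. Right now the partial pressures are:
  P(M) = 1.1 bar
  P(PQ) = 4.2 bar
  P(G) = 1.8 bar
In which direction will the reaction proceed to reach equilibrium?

(Z₂ is a pure liquid — omitted from Qp.)
Qp = P(G)³·P(PQ)³ / P(M)² = (1.8)³·(4.2)³ / (1.1)² = 360
Qp = 360 > Kp = 26, so the reverse reaction proceeds.

in the reverse direction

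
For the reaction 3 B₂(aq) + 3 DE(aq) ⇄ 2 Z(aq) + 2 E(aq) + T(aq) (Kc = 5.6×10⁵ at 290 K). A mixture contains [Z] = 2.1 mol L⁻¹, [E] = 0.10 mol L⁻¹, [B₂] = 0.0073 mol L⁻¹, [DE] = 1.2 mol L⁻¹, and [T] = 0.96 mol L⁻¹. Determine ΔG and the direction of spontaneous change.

Qc = [Z]²·[E]²·[T] / ([B₂]³·[DE]³) = (2.1)²·(0.10)²·(0.96) / ((0.0073)³·(1.2)³) = 63000
ΔG = RT ln(Qc/Kc) = (8.314 J mol⁻¹ K⁻¹)(290 K) × ln(63000/5.6×10⁵)
   = (2.411 kJ/mol)(-2.185) = -5.27 kJ/mol
ΔG < 0, so the forward reaction is spontaneous (proceeds forward).

ΔG = -5.27 kJ/mol; the forward reaction is spontaneous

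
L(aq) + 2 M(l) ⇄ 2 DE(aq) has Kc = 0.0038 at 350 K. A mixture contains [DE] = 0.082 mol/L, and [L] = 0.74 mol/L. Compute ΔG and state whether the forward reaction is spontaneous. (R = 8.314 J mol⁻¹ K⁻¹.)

ΔG = 2.54 kJ/mol; the forward reaction is non-spontaneous

(M is a pure liquid — omitted from Qc.)
Qc = [DE]² / [L] = (0.082)² / (0.74) = 0.00909
ΔG = RT ln(Qc/Kc) = (8.314 J mol⁻¹ K⁻¹)(350 K) × ln(0.00909/0.0038)
   = (2.910 kJ/mol)(0.8722) = 2.54 kJ/mol
ΔG > 0, so the forward reaction is non-spontaneous (proceeds in reverse).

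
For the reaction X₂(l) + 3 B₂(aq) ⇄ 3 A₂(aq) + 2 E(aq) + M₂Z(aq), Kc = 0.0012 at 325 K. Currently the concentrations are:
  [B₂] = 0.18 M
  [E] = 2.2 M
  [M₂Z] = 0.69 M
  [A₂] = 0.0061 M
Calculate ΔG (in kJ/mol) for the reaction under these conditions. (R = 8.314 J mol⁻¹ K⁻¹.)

(X₂ is a pure liquid — omitted from Qc.)
Qc = [A₂]³·[E]²·[M₂Z] / [B₂]³ = (0.0061)³·(2.2)²·(0.69) / (0.18)³ = 1.30e-4
ΔG = RT ln(Qc/Kc) = (8.314 J mol⁻¹ K⁻¹)(325 K) × ln(1.30e-4/0.0012)
   = (2.702 kJ/mol)(-2.223) = -6.01 kJ/mol
ΔG < 0, so the forward reaction is spontaneous (proceeds forward).

ΔG = -6.01 kJ/mol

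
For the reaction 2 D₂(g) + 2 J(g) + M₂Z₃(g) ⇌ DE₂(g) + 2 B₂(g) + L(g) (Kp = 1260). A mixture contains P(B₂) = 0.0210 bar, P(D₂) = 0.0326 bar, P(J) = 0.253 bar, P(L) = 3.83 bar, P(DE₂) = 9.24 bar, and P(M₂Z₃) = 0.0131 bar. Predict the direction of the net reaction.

in the reverse direction

Qp = P(DE₂)·P(B₂)²·P(L) / (P(D₂)²·P(J)²·P(M₂Z₃)) = (9.24)·(0.0210)²·(3.83) / ((0.0326)²·(0.253)²·(0.0131)) = 17500
Qp = 17500 > Kp = 1260, so the reverse reaction proceeds.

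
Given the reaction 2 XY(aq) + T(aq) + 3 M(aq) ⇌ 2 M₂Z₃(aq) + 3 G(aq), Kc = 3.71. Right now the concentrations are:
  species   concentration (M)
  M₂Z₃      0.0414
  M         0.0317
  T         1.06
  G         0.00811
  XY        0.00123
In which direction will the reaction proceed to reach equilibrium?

to the left

Qc = [M₂Z₃]²·[G]³ / ([XY]²·[T]·[M]³) = (0.0414)²·(0.00811)³ / ((0.00123)²·(1.06)·(0.0317)³) = 17.9
Qc = 17.9 > Kc = 3.71, so the reverse reaction proceeds.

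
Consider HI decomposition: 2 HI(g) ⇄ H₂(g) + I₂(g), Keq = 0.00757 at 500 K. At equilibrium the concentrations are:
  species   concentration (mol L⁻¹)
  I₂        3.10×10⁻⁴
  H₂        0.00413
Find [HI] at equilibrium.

[HI] = 0.0130 mol L⁻¹

At equilibrium, Keq = [H₂]·[I₂] / [HI]² = 0.00757.
(0.00413)·(3.10×10⁻⁴) / ([HI])² = 0.00757
[HI]² = 1.69×10⁻⁴ ⇒ [HI] = 0.0130 mol L⁻¹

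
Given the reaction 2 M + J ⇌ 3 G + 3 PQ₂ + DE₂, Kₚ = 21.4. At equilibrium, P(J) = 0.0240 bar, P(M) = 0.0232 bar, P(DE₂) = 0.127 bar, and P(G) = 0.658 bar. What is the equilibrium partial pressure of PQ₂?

P(PQ₂) = 0.197 bar

At equilibrium, Kₚ = P(G)³·P(PQ₂)³·P(DE₂) / (P(M)²·P(J)) = 21.4.
(0.658)³·(P(PQ₂))³·(0.127) / ((0.0232)²·(0.0240)) = 21.4
P(PQ₂)³ = 0.00764 ⇒ P(PQ₂) = 0.197 bar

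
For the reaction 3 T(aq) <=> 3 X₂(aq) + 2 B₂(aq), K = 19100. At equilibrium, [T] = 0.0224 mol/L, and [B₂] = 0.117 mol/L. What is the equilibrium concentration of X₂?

At equilibrium, K = [X₂]³·[B₂]² / [T]³ = 19100.
([X₂])³·(0.117)² / (0.0224)³ = 19100
[X₂]³ = 15.7 ⇒ [X₂] = 2.50 mol/L

[X₂] = 2.50 mol/L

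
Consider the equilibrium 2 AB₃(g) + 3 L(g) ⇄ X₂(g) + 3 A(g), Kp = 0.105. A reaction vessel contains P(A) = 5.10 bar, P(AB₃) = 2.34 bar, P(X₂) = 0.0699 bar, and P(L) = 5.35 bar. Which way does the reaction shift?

Qp = P(X₂)·P(A)³ / (P(AB₃)²·P(L)³) = (0.0699)·(5.10)³ / ((2.34)²·(5.35)³) = 0.0111
Qp = 0.0111 < Kp = 0.105, so the forward reaction proceeds.

toward products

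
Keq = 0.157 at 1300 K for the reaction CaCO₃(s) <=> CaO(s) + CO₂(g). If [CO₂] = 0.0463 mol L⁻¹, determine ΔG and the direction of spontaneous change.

ΔG = -13.2 kJ/mol; the forward reaction is spontaneous

(CaCO₃, CaO are pure solids — omitted from Q.)
Q = [CO₂] = 0.0463
ΔG = RT ln(Q/Keq) = (8.314 J mol⁻¹ K⁻¹)(1300 K) × ln(0.0463/0.157)
   = (10.81 kJ/mol)(-1.221) = -13.2 kJ/mol
ΔG < 0, so the forward reaction is spontaneous (proceeds forward).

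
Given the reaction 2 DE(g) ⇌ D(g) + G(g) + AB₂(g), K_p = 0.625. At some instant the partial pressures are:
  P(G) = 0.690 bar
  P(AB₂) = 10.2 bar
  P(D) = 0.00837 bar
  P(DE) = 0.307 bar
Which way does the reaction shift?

Q_p = P(D)·P(G)·P(AB₂) / P(DE)² = (0.00837)·(0.690)·(10.2) / (0.307)² = 0.625
Q_p = 0.625 = K_p, so the system is already at equilibrium.

no net change (already at equilibrium)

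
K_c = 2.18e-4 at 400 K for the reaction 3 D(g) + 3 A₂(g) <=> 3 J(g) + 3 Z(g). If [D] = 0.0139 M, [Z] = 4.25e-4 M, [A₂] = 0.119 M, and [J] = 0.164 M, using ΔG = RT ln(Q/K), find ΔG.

Q_c = [J]³·[Z]³ / ([D]³·[A₂]³) = (0.164)³·(4.25e-4)³ / ((0.0139)³·(0.119)³) = 7.48e-5
ΔG = RT ln(Q_c/K_c) = (8.314 J mol⁻¹ K⁻¹)(400 K) × ln(7.48e-5/2.18e-4)
   = (3.326 kJ/mol)(-1.070) = -3.56 kJ/mol
ΔG < 0, so the forward reaction is spontaneous (proceeds forward).

ΔG = -3.56 kJ/mol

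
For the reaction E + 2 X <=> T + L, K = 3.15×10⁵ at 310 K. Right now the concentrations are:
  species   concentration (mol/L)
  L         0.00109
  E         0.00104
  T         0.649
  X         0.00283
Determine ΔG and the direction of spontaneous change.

ΔG = -3.38 kJ/mol; the forward reaction is spontaneous

Q = [T]·[L] / ([E]·[X]²) = (0.649)·(0.00109) / ((0.00104)·(0.00283)²) = 84900
ΔG = RT ln(Q/K) = (8.314 J mol⁻¹ K⁻¹)(310 K) × ln(84900/3.15×10⁵)
   = (2.577 kJ/mol)(-1.311) = -3.38 kJ/mol
ΔG < 0, so the forward reaction is spontaneous (proceeds forward).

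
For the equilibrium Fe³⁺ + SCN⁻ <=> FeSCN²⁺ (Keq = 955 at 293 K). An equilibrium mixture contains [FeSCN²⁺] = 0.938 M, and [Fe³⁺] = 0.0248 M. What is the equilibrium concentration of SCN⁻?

[SCN⁻] = 0.0396 M

At equilibrium, Keq = [FeSCN²⁺] / ([Fe³⁺]·[SCN⁻]) = 955.
(0.938) / ((0.0248)·([SCN⁻])) = 955
[SCN⁻] = 0.0396 M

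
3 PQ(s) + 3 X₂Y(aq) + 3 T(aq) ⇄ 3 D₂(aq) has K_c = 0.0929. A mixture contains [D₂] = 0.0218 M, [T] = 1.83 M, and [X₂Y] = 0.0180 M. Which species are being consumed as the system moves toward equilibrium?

(PQ is a pure solid — omitted from Q_c.)
Q_c = [D₂]³ / ([X₂Y]³·[T]³) = (0.0218)³ / ((0.0180)³·(1.83)³) = 0.290
Q_c = 0.290 > K_c = 0.0929: net reverse reaction.

D₂ (products)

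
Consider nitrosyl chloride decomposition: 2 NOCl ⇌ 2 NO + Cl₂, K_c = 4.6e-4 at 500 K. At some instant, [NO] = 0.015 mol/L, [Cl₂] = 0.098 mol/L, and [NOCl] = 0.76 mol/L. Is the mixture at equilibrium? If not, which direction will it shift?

Q_c = [NO]²·[Cl₂] / [NOCl]² = (0.015)²·(0.098) / (0.76)² = 3.8e-5
Q_c = 3.8e-5 < K_c = 4.6e-4: net forward reaction.

no; Q < K, reaction proceeds forward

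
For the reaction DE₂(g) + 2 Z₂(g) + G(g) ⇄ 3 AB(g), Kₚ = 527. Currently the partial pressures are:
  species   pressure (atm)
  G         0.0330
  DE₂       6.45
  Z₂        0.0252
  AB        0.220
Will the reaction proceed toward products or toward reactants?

Qₚ = P(AB)³ / (P(DE₂)·P(Z₂)²·P(G)) = (0.220)³ / ((6.45)·(0.0252)²·(0.0330)) = 78.8
Qₚ = 78.8 < Kₚ = 527, so the forward reaction proceeds.

in the forward direction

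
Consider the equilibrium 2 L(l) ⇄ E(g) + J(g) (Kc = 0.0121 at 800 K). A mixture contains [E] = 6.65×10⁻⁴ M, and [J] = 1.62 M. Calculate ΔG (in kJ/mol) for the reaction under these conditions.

ΔG = -16.1 kJ/mol

(L is a pure liquid — omitted from Qc.)
Qc = [E]·[J] = (6.65×10⁻⁴)·(1.62) = 0.00108
ΔG = RT ln(Qc/Kc) = (8.314 J mol⁻¹ K⁻¹)(800 K) × ln(0.00108/0.0121)
   = (6.651 kJ/mol)(-2.416) = -16.1 kJ/mol
ΔG < 0, so the forward reaction is spontaneous (proceeds forward).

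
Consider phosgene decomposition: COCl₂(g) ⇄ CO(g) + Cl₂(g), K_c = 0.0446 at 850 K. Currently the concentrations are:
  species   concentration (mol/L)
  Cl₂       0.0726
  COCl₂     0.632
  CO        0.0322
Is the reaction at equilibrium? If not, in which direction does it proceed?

to the right

Q_c = [CO]·[Cl₂] / [COCl₂] = (0.0322)·(0.0726) / (0.632) = 0.00370
Q_c = 0.00370 < K_c = 0.0446, so the forward reaction proceeds.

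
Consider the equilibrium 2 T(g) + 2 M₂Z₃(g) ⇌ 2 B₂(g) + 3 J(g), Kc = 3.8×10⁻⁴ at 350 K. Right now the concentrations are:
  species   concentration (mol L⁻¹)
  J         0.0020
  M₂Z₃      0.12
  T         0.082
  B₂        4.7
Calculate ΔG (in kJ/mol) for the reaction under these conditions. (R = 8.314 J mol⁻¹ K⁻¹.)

ΔG = 4.57 kJ/mol

Qc = [B₂]²·[J]³ / ([T]²·[M₂Z₃]²) = (4.7)²·(0.0020)³ / ((0.082)²·(0.12)²) = 0.00183
ΔG = RT ln(Qc/Kc) = (8.314 J mol⁻¹ K⁻¹)(350 K) × ln(0.00183/3.8×10⁻⁴)
   = (2.910 kJ/mol)(1.572) = 4.57 kJ/mol
ΔG > 0, so the forward reaction is non-spontaneous (proceeds in reverse).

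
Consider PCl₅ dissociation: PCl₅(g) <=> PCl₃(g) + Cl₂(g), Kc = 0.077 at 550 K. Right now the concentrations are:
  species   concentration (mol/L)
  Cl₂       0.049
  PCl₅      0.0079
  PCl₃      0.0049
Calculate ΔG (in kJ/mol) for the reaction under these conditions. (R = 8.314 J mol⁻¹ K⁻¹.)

Qc = [PCl₃]·[Cl₂] / [PCl₅] = (0.0049)·(0.049) / (0.0079) = 0.0304
ΔG = RT ln(Qc/Kc) = (8.314 J mol⁻¹ K⁻¹)(550 K) × ln(0.0304/0.077)
   = (4.573 kJ/mol)(-0.9294) = -4.25 kJ/mol
ΔG < 0, so the forward reaction is spontaneous (proceeds forward).

ΔG = -4.25 kJ/mol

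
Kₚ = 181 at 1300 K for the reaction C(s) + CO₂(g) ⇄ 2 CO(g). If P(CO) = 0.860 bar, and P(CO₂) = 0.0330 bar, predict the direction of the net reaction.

(C is a pure solid — omitted from Qₚ.)
Qₚ = P(CO)² / P(CO₂) = (0.860)² / (0.0330) = 22.4
Qₚ = 22.4 < Kₚ = 181, so the forward reaction proceeds.

to the right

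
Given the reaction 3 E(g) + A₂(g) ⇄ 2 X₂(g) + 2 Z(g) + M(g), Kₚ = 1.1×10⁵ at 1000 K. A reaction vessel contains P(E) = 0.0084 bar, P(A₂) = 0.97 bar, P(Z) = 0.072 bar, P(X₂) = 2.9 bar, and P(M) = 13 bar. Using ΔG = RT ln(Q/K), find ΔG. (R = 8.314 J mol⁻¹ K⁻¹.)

Qₚ = P(X₂)²·P(Z)²·P(M) / (P(E)³·P(A₂)) = (2.9)²·(0.072)²·(13) / ((0.0084)³·(0.97)) = 9.86×10⁵
ΔG = RT ln(Qₚ/Kₚ) = (8.314 J mol⁻¹ K⁻¹)(1000 K) × ln(9.86×10⁵/1.1×10⁵)
   = (8.314 kJ/mol)(2.193) = 18.2 kJ/mol
ΔG > 0, so the forward reaction is non-spontaneous (proceeds in reverse).

ΔG = 18.2 kJ/mol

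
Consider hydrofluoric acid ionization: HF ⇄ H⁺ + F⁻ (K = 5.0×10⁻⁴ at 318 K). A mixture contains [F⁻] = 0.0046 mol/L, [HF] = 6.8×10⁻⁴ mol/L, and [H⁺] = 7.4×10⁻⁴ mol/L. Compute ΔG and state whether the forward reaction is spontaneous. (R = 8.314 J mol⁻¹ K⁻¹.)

ΔG = 6.09 kJ/mol; the forward reaction is non-spontaneous

Q = [H⁺]·[F⁻] / [HF] = (7.4×10⁻⁴)·(0.0046) / (6.8×10⁻⁴) = 0.00501
ΔG = RT ln(Q/K) = (8.314 J mol⁻¹ K⁻¹)(318 K) × ln(0.00501/5.0×10⁻⁴)
   = (2.644 kJ/mol)(2.305) = 6.09 kJ/mol
ΔG > 0, so the forward reaction is non-spontaneous (proceeds in reverse).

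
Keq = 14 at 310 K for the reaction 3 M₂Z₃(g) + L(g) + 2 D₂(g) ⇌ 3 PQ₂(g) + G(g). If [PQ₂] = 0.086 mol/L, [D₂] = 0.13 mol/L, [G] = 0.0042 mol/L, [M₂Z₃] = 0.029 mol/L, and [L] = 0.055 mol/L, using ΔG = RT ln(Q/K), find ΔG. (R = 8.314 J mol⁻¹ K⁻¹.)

Q = [PQ₂]³·[G] / ([M₂Z₃]³·[L]·[D₂]²) = (0.086)³·(0.0042) / ((0.029)³·(0.055)·(0.13)²) = 118
ΔG = RT ln(Q/Keq) = (8.314 J mol⁻¹ K⁻¹)(310 K) × ln(118/14)
   = (2.577 kJ/mol)(2.132) = 5.49 kJ/mol
ΔG > 0, so the forward reaction is non-spontaneous (proceeds in reverse).

ΔG = 5.49 kJ/mol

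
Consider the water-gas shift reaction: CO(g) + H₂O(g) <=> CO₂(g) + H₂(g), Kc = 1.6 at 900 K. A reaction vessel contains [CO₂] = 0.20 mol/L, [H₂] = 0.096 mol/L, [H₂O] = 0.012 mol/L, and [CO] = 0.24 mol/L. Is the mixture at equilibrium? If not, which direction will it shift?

Qc = [CO₂]·[H₂] / ([CO]·[H₂O]) = (0.20)·(0.096) / ((0.24)·(0.012)) = 6.7
Qc = 6.7 > Kc = 1.6: net reverse reaction.

no; Q > K, reaction proceeds in reverse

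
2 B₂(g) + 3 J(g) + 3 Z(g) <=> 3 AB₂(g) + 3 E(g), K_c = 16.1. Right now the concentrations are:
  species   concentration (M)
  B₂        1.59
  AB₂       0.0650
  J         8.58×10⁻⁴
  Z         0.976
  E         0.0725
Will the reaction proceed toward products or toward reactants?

Q_c = [AB₂]³·[E]³ / ([B₂]²·[J]³·[Z]³) = (0.0650)³·(0.0725)³ / ((1.59)²·(8.58×10⁻⁴)³·(0.976)³) = 70.5
Q_c = 70.5 > K_c = 16.1, so the reverse reaction proceeds.

to the left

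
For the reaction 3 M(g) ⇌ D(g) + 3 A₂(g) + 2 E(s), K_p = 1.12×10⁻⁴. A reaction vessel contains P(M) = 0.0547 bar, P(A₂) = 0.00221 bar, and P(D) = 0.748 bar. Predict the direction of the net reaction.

(E is a pure solid — omitted from Q_p.)
Q_p = P(D)·P(A₂)³ / P(M)³ = (0.748)·(0.00221)³ / (0.0547)³ = 4.93×10⁻⁵
Q_p = 4.93×10⁻⁵ < K_p = 1.12×10⁻⁴, so the forward reaction proceeds.

in the forward direction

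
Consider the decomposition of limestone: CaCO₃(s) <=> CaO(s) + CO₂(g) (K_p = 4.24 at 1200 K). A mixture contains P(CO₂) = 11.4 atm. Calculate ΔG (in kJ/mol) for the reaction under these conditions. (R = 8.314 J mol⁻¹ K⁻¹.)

ΔG = 9.87 kJ/mol

(CaCO₃, CaO are pure solids — omitted from Q_p.)
Q_p = P(CO₂) = 11.4
ΔG = RT ln(Q_p/K_p) = (8.314 J mol⁻¹ K⁻¹)(1200 K) × ln(11.4/4.24)
   = (9.977 kJ/mol)(0.9891) = 9.87 kJ/mol
ΔG > 0, so the forward reaction is non-spontaneous (proceeds in reverse).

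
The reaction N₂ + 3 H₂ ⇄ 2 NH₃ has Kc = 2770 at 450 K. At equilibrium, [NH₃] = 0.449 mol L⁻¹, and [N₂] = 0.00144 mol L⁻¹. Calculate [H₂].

At equilibrium, Kc = [NH₃]² / ([N₂]·[H₂]³) = 2770.
(0.449)² / ((0.00144)·([H₂])³) = 2770
[H₂]³ = 0.0505 ⇒ [H₂] = 0.370 mol L⁻¹

[H₂] = 0.370 mol L⁻¹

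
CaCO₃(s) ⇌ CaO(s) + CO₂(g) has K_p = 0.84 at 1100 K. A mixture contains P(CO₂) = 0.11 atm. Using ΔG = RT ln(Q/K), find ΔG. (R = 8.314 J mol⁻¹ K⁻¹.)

ΔG = -18.6 kJ/mol

(CaCO₃, CaO are pure solids — omitted from Q_p.)
Q_p = P(CO₂) = 0.110
ΔG = RT ln(Q_p/K_p) = (8.314 J mol⁻¹ K⁻¹)(1100 K) × ln(0.110/0.84)
   = (9.145 kJ/mol)(-2.033) = -18.6 kJ/mol
ΔG < 0, so the forward reaction is spontaneous (proceeds forward).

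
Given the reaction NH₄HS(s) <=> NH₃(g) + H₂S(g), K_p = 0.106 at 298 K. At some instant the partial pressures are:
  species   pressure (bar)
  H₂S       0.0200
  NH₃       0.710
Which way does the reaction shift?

toward products

(NH₄HS is a pure solid — omitted from Q_p.)
Q_p = P(NH₃)·P(H₂S) = (0.710)·(0.0200) = 0.0142
Q_p = 0.0142 < K_p = 0.106, so the forward reaction proceeds.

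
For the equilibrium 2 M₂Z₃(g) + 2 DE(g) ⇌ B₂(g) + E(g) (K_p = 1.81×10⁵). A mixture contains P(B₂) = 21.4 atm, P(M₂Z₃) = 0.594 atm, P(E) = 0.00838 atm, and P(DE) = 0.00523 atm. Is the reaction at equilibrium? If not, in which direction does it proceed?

forward (toward products)

Q_p = P(B₂)·P(E) / (P(M₂Z₃)²·P(DE)²) = (21.4)·(0.00838) / ((0.594)²·(0.00523)²) = 18600
Q_p = 18600 < K_p = 1.81×10⁵, so the forward reaction proceeds.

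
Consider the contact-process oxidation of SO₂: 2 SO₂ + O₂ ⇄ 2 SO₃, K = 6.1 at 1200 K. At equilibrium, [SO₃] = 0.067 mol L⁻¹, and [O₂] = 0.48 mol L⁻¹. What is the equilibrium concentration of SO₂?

[SO₂] = 0.039 mol L⁻¹

At equilibrium, K = [SO₃]² / ([SO₂]²·[O₂]) = 6.1.
(0.067)² / (([SO₂])²·(0.48)) = 6.1
[SO₂]² = 0.00153 ⇒ [SO₂] = 0.039 mol L⁻¹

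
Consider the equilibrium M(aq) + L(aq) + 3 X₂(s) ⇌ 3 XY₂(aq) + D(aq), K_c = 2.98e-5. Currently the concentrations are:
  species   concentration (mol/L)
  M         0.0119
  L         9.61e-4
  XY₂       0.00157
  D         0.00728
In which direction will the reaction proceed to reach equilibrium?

toward products

(X₂ is a pure solid — omitted from Q_c.)
Q_c = [XY₂]³·[D] / ([M]·[L]) = (0.00157)³·(0.00728) / ((0.0119)·(9.61e-4)) = 2.46e-6
Q_c = 2.46e-6 < K_c = 2.98e-5, so the forward reaction proceeds.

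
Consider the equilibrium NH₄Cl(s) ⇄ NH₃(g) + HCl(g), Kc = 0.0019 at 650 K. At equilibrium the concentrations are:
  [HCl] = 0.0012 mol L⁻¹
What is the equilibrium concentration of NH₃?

[NH₃] = 1.6 mol L⁻¹

(NH₄Cl is a pure solid — omitted from Kc.)
At equilibrium, Kc = [NH₃]·[HCl] = 0.0019.
([NH₃])·(0.0012) = 0.0019
[NH₃] = 1.58 = 1.6 mol L⁻¹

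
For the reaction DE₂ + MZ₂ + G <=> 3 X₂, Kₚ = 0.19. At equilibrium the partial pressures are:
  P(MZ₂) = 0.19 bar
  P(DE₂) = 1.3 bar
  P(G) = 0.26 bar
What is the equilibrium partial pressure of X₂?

P(X₂) = 0.23 bar

At equilibrium, Kₚ = P(X₂)³ / (P(DE₂)·P(MZ₂)·P(G)) = 0.19.
(P(X₂))³ / ((1.3)·(0.19)·(0.26)) = 0.19
P(X₂)³ = 0.0122 ⇒ P(X₂) = 0.23 bar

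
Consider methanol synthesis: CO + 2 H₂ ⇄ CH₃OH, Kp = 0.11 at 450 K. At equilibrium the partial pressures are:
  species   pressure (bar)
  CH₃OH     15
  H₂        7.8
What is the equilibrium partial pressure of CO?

At equilibrium, Kp = P(CH₃OH) / (P(CO)·P(H₂)²) = 0.11.
(15) / ((P(CO))·(7.8)²) = 0.11
P(CO) = 2.24 = 2.2 bar

P(CO) = 2.2 bar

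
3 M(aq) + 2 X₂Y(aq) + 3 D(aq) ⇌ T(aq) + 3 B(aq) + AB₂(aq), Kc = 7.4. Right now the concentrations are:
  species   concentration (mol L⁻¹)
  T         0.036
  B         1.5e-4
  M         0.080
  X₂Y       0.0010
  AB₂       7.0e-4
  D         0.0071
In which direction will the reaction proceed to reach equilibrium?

Qc = [T]·[B]³·[AB₂] / ([M]³·[X₂Y]²·[D]³) = (0.036)·(1.5e-4)³·(7.0e-4) / ((0.080)³·(0.0010)²·(0.0071)³) = 0.46
Qc = 0.46 < Kc = 7.4, so the forward reaction proceeds.

toward products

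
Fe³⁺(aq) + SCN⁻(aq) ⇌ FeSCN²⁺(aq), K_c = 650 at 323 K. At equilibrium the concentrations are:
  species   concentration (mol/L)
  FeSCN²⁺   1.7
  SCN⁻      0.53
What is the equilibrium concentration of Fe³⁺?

At equilibrium, K_c = [FeSCN²⁺] / ([Fe³⁺]·[SCN⁻]) = 650.
(1.7) / (([Fe³⁺])·(0.53)) = 650
[Fe³⁺] = 0.00493 = 0.0049 mol/L

[Fe³⁺] = 0.0049 mol/L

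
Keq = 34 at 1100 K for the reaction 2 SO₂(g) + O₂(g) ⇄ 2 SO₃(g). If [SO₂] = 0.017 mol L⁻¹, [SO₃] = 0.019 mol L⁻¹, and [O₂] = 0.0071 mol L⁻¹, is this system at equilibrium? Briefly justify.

no; Q > K, reaction proceeds in reverse

Q = [SO₃]² / ([SO₂]²·[O₂]) = (0.019)² / ((0.017)²·(0.0071)) = 180
Q = 180 > Keq = 34: net reverse reaction.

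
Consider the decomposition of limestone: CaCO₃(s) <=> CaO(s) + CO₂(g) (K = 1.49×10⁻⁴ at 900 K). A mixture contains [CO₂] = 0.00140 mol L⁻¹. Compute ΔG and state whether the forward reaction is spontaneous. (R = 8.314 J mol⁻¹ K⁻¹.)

(CaCO₃, CaO are pure solids — omitted from Q.)
Q = [CO₂] = 0.00140
ΔG = RT ln(Q/K) = (8.314 J mol⁻¹ K⁻¹)(900 K) × ln(0.00140/1.49×10⁻⁴)
   = (7.483 kJ/mol)(2.240) = 16.8 kJ/mol
ΔG > 0, so the forward reaction is non-spontaneous (proceeds in reverse).

ΔG = 16.8 kJ/mol; the forward reaction is non-spontaneous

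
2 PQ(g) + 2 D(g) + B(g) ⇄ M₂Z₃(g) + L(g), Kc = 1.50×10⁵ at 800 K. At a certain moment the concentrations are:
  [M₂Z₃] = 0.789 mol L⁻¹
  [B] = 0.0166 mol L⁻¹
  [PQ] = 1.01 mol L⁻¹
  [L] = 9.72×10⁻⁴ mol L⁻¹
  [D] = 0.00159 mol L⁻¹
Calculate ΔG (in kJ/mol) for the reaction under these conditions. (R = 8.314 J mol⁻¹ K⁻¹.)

ΔG = -14.1 kJ/mol

Qc = [M₂Z₃]·[L] / ([PQ]²·[D]²·[B]) = (0.789)·(9.72×10⁻⁴) / ((1.01)²·(0.00159)²·(0.0166)) = 17900
ΔG = RT ln(Qc/Kc) = (8.314 J mol⁻¹ K⁻¹)(800 K) × ln(17900/1.50×10⁵)
   = (6.651 kJ/mol)(-2.126) = -14.1 kJ/mol
ΔG < 0, so the forward reaction is spontaneous (proceeds forward).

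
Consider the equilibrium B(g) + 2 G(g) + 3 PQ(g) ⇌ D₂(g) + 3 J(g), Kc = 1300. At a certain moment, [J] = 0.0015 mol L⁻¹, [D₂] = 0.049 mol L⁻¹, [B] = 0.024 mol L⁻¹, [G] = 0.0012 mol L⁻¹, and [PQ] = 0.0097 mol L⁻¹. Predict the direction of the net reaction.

reverse (toward reactants)

Qc = [D₂]·[J]³ / ([B]·[G]²·[PQ]³) = (0.049)·(0.0015)³ / ((0.024)·(0.0012)²·(0.0097)³) = 5200
Qc = 5200 > Kc = 1300, so the reverse reaction proceeds.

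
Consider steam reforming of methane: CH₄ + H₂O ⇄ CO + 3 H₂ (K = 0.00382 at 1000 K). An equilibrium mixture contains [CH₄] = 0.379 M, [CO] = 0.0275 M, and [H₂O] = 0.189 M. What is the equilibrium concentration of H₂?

At equilibrium, K = [CO]·[H₂]³ / ([CH₄]·[H₂O]) = 0.00382.
(0.0275)·([H₂])³ / ((0.379)·(0.189)) = 0.00382
[H₂]³ = 0.00995 ⇒ [H₂] = 0.215 M

[H₂] = 0.215 M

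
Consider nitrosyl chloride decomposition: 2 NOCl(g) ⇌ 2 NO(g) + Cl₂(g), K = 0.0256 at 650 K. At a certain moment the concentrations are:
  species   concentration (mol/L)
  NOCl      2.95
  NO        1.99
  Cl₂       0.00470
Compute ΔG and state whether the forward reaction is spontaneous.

Q = [NO]²·[Cl₂] / [NOCl]² = (1.99)²·(0.00470) / (2.95)² = 0.00214
ΔG = RT ln(Q/K) = (8.314 J mol⁻¹ K⁻¹)(650 K) × ln(0.00214/0.0256)
   = (5.404 kJ/mol)(-2.482) = -13.4 kJ/mol
ΔG < 0, so the forward reaction is spontaneous (proceeds forward).

ΔG = -13.4 kJ/mol; the forward reaction is spontaneous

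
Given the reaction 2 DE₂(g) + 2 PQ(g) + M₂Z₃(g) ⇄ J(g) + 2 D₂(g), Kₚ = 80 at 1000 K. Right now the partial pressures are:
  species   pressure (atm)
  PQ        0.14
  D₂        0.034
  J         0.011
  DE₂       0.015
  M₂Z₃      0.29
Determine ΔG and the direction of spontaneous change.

ΔG = -17.3 kJ/mol; the forward reaction is spontaneous

Qₚ = P(J)·P(D₂)² / (P(DE₂)²·P(PQ)²·P(M₂Z₃)) = (0.011)·(0.034)² / ((0.015)²·(0.14)²·(0.29)) = 9.94
ΔG = RT ln(Qₚ/Kₚ) = (8.314 J mol⁻¹ K⁻¹)(1000 K) × ln(9.94/80)
   = (8.314 kJ/mol)(-2.085) = -17.3 kJ/mol
ΔG < 0, so the forward reaction is spontaneous (proceeds forward).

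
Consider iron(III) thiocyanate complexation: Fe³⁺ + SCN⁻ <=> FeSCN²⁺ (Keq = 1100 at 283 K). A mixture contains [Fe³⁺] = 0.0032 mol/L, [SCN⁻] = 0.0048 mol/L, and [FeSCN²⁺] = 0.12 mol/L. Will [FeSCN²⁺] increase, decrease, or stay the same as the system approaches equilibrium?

Q = [FeSCN²⁺] / ([Fe³⁺]·[SCN⁻]) = (0.12) / ((0.0032)·(0.0048)) = 7800
Q = 7800 > Keq = 1100: net reverse reaction.
FeSCN²⁺ is a product, so it decreases.

decrease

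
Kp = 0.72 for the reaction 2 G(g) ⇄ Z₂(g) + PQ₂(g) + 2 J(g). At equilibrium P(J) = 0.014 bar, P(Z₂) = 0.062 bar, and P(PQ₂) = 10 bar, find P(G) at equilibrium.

P(G) = 0.013 bar

At equilibrium, Kp = P(Z₂)·P(PQ₂)·P(J)² / P(G)² = 0.72.
(0.062)·(10)·(0.014)² / (P(G))² = 0.72
P(G)² = 1.69×10⁻⁴ ⇒ P(G) = 0.013 bar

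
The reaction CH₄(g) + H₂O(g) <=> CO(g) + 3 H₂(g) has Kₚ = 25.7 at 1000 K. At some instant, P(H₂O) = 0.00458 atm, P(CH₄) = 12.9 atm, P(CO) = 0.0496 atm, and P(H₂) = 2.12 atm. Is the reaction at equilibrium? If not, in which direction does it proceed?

forward (toward products)

Qₚ = P(CO)·P(H₂)³ / (P(CH₄)·P(H₂O)) = (0.0496)·(2.12)³ / ((12.9)·(0.00458)) = 8.00
Qₚ = 8.00 < Kₚ = 25.7, so the forward reaction proceeds.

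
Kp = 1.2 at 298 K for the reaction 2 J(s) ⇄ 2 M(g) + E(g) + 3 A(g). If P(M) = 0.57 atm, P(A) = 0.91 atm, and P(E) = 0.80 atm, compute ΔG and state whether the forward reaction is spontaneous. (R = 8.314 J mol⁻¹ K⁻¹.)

ΔG = -4.49 kJ/mol; the forward reaction is spontaneous

(J is a pure solid — omitted from Qp.)
Qp = P(M)²·P(E)·P(A)³ = (0.57)²·(0.80)·(0.91)³ = 0.196
ΔG = RT ln(Qp/Kp) = (8.314 J mol⁻¹ K⁻¹)(298 K) × ln(0.196/1.2)
   = (2.478 kJ/mol)(-1.812) = -4.49 kJ/mol
ΔG < 0, so the forward reaction is spontaneous (proceeds forward).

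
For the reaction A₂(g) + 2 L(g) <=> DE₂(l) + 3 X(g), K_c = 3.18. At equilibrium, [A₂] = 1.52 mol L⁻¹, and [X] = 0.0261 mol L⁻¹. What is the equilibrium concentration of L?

[L] = 0.00192 mol L⁻¹

(DE₂ is a pure liquid — omitted from K_c.)
At equilibrium, K_c = [X]³ / ([A₂]·[L]²) = 3.18.
(0.0261)³ / ((1.52)·([L])²) = 3.18
[L]² = 3.68e-6 ⇒ [L] = 0.00192 mol L⁻¹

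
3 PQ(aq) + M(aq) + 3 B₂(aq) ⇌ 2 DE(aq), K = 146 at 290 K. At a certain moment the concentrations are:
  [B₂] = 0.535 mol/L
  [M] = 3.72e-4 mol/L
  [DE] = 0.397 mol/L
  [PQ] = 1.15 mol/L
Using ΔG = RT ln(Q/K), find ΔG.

Q = [DE]² / ([PQ]³·[M]·[B₂]³) = (0.397)² / ((1.15)³·(3.72e-4)·(0.535)³) = 1820
ΔG = RT ln(Q/K) = (8.314 J mol⁻¹ K⁻¹)(290 K) × ln(1820/146)
   = (2.411 kJ/mol)(2.523) = 6.08 kJ/mol
ΔG > 0, so the forward reaction is non-spontaneous (proceeds in reverse).

ΔG = 6.08 kJ/mol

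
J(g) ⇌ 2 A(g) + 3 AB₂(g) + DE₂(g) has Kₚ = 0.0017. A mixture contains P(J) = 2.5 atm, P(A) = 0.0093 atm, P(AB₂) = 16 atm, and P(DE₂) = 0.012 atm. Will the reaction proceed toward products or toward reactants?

Qₚ = P(A)²·P(AB₂)³·P(DE₂) / P(J) = (0.0093)²·(16)³·(0.012) / (2.5) = 0.0017
Qₚ = 0.0017 = Kₚ, so the system is already at equilibrium.

neither direction; the system is at equilibrium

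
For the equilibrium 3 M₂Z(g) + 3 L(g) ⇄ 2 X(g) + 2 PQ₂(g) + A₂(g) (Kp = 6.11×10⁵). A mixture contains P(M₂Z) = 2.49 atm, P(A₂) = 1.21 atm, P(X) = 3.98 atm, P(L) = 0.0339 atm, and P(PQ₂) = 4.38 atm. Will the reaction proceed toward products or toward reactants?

neither direction; the system is at equilibrium

Qp = P(X)²·P(PQ₂)²·P(A₂) / (P(M₂Z)³·P(L)³) = (3.98)²·(4.38)²·(1.21) / ((2.49)³·(0.0339)³) = 6.11×10⁵
Qp = 6.11×10⁵ = Kp, so the system is already at equilibrium.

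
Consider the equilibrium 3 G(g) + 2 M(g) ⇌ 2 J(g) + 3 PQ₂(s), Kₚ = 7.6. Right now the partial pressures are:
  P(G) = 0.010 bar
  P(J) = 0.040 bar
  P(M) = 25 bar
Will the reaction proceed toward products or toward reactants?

in the forward direction

(PQ₂ is a pure solid — omitted from Qₚ.)
Qₚ = P(J)² / (P(G)³·P(M)²) = (0.040)² / ((0.010)³·(25)²) = 2.6
Qₚ = 2.6 < Kₚ = 7.6, so the forward reaction proceeds.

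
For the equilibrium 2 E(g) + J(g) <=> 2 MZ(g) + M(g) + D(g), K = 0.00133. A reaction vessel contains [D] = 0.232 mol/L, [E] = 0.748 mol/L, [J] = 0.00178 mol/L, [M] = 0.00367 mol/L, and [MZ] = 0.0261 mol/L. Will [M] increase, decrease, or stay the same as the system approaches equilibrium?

increase

Q = [MZ]²·[M]·[D] / ([E]²·[J]) = (0.0261)²·(0.00367)·(0.232) / ((0.748)²·(0.00178)) = 5.82×10⁻⁴
Q = 5.82×10⁻⁴ < K = 0.00133: net forward reaction.
M is a product, so it increases.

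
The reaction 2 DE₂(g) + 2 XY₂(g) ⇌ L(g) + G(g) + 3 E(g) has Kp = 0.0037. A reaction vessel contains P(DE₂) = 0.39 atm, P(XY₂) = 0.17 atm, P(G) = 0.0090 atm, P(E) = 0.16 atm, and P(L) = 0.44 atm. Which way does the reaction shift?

no net change (already at equilibrium)

Qp = P(L)·P(G)·P(E)³ / (P(DE₂)²·P(XY₂)²) = (0.44)·(0.0090)·(0.16)³ / ((0.39)²·(0.17)²) = 0.0037
Qp = 0.0037 = Kp, so the system is already at equilibrium.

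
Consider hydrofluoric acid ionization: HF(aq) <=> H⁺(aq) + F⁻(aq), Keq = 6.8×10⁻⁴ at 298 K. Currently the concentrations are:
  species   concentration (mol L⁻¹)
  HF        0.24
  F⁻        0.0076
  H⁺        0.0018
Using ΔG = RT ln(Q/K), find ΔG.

ΔG = -6.14 kJ/mol

Q = [H⁺]·[F⁻] / [HF] = (0.0018)·(0.0076) / (0.24) = 5.70×10⁻⁵
ΔG = RT ln(Q/Keq) = (8.314 J mol⁻¹ K⁻¹)(298 K) × ln(5.70×10⁻⁵/6.8×10⁻⁴)
   = (2.478 kJ/mol)(-2.479) = -6.14 kJ/mol
ΔG < 0, so the forward reaction is spontaneous (proceeds forward).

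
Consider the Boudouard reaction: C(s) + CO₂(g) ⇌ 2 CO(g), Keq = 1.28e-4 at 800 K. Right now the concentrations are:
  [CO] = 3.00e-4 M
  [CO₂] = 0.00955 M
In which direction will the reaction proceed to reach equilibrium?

(C is a pure solid — omitted from Q.)
Q = [CO]² / [CO₂] = (3.00e-4)² / (0.00955) = 9.42e-6
Q = 9.42e-6 < Keq = 1.28e-4, so the forward reaction proceeds.

to the right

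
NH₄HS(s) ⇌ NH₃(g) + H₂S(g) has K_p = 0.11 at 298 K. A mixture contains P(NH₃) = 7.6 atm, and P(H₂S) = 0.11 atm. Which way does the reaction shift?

in the reverse direction

(NH₄HS is a pure solid — omitted from Q_p.)
Q_p = P(NH₃)·P(H₂S) = (7.6)·(0.11) = 0.84
Q_p = 0.84 > K_p = 0.11, so the reverse reaction proceeds.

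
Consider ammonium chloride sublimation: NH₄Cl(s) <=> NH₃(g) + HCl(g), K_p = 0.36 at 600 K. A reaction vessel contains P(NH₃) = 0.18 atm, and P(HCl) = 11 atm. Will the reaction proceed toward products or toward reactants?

(NH₄Cl is a pure solid — omitted from Q_p.)
Q_p = P(NH₃)·P(HCl) = (0.18)·(11) = 2.0
Q_p = 2.0 > K_p = 0.36, so the reverse reaction proceeds.

in the reverse direction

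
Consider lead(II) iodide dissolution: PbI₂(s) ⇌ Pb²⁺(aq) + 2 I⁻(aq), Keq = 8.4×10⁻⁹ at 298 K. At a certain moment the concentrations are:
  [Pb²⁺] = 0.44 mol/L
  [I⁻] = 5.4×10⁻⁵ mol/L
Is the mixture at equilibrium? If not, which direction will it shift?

no; Q < K, reaction proceeds forward

(PbI₂ is a pure solid — omitted from Q.)
Q = [Pb²⁺]·[I⁻]² = (0.44)·(5.4×10⁻⁵)² = 1.3×10⁻⁹
Q = 1.3×10⁻⁹ < Keq = 8.4×10⁻⁹: net forward reaction.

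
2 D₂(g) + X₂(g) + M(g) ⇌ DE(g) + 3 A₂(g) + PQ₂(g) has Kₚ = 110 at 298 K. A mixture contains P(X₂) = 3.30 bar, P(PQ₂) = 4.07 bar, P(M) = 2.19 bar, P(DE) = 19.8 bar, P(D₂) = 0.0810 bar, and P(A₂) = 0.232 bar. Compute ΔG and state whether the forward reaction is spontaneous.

Qₚ = P(DE)·P(A₂)³·P(PQ₂) / (P(D₂)²·P(X₂)·P(M)) = (19.8)·(0.232)³·(4.07) / ((0.0810)²·(3.30)·(2.19)) = 21.2
ΔG = RT ln(Qₚ/Kₚ) = (8.314 J mol⁻¹ K⁻¹)(298 K) × ln(21.2/110)
   = (2.478 kJ/mol)(-1.646) = -4.08 kJ/mol
ΔG < 0, so the forward reaction is spontaneous (proceeds forward).

ΔG = -4.08 kJ/mol; the forward reaction is spontaneous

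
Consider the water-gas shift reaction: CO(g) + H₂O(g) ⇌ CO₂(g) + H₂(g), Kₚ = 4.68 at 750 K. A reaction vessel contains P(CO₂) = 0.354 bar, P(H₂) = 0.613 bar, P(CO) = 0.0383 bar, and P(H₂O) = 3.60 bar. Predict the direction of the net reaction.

forward (toward products)

Qₚ = P(CO₂)·P(H₂) / (P(CO)·P(H₂O)) = (0.354)·(0.613) / ((0.0383)·(3.60)) = 1.57
Qₚ = 1.57 < Kₚ = 4.68, so the forward reaction proceeds.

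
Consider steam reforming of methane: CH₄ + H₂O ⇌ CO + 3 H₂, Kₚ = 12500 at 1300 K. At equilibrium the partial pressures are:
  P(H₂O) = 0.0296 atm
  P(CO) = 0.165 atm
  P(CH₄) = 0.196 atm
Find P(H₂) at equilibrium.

P(H₂) = 7.60 atm

At equilibrium, Kₚ = P(CO)·P(H₂)³ / (P(CH₄)·P(H₂O)) = 12500.
(0.165)·(P(H₂))³ / ((0.196)·(0.0296)) = 12500
P(H₂)³ = 440 ⇒ P(H₂) = 7.60 atm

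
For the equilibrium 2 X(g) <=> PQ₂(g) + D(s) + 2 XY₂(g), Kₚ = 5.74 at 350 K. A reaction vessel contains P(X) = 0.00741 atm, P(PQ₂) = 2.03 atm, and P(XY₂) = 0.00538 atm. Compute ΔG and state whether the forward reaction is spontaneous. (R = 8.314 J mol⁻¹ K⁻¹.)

ΔG = -4.89 kJ/mol; the forward reaction is spontaneous

(D is a pure solid — omitted from Qₚ.)
Qₚ = P(PQ₂)·P(XY₂)² / P(X)² = (2.03)·(0.00538)² / (0.00741)² = 1.07
ΔG = RT ln(Qₚ/Kₚ) = (8.314 J mol⁻¹ K⁻¹)(350 K) × ln(1.07/5.74)
   = (2.910 kJ/mol)(-1.680) = -4.89 kJ/mol
ΔG < 0, so the forward reaction is spontaneous (proceeds forward).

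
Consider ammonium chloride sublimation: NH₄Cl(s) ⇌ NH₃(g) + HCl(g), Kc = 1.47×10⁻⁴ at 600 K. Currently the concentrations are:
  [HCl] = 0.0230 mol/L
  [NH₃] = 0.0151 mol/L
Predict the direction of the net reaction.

(NH₄Cl is a pure solid — omitted from Qc.)
Qc = [NH₃]·[HCl] = (0.0151)·(0.0230) = 3.47×10⁻⁴
Qc = 3.47×10⁻⁴ > Kc = 1.47×10⁻⁴, so the reverse reaction proceeds.

in the reverse direction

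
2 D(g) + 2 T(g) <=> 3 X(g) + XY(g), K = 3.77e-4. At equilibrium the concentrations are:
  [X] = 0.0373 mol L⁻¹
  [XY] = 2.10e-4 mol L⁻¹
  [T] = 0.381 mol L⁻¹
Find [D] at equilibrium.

[D] = 0.0141 mol L⁻¹

At equilibrium, K = [X]³·[XY] / ([D]²·[T]²) = 3.77e-4.
(0.0373)³·(2.10e-4) / (([D])²·(0.381)²) = 3.77e-4
[D]² = 1.99e-4 ⇒ [D] = 0.0141 mol L⁻¹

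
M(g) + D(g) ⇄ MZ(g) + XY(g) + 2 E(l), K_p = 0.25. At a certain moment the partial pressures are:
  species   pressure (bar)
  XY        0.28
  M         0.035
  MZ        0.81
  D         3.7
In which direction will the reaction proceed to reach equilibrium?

reverse (toward reactants)

(E is a pure liquid — omitted from Q_p.)
Q_p = P(MZ)·P(XY) / (P(M)·P(D)) = (0.81)·(0.28) / ((0.035)·(3.7)) = 1.8
Q_p = 1.8 > K_p = 0.25, so the reverse reaction proceeds.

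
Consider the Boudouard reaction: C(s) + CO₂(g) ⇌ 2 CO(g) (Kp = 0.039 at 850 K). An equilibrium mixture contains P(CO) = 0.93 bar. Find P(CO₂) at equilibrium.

(C is a pure solid — omitted from Kp.)
At equilibrium, Kp = P(CO)² / P(CO₂) = 0.039.
(0.93)² / (P(CO₂)) = 0.039
P(CO₂) = 22.2 = 22 bar

P(CO₂) = 22 bar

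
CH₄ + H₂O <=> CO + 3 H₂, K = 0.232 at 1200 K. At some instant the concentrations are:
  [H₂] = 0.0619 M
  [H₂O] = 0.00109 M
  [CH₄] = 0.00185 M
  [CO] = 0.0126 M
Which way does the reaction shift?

in the reverse direction

Q = [CO]·[H₂]³ / ([CH₄]·[H₂O]) = (0.0126)·(0.0619)³ / ((0.00185)·(0.00109)) = 1.48
Q = 1.48 > K = 0.232, so the reverse reaction proceeds.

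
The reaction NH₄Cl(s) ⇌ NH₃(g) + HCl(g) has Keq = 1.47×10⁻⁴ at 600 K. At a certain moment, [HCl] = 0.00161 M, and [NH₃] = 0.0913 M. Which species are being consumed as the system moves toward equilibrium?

(NH₄Cl is a pure solid — omitted from Q.)
Q = [NH₃]·[HCl] = (0.0913)·(0.00161) = 1.47×10⁻⁴
Q = 1.47×10⁻⁴ = Keq; the system is at equilibrium.

none (at equilibrium)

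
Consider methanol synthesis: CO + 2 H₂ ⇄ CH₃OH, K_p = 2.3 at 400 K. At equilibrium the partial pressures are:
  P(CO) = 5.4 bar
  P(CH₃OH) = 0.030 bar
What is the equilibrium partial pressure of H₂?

P(H₂) = 0.049 bar

At equilibrium, K_p = P(CH₃OH) / (P(CO)·P(H₂)²) = 2.3.
(0.030) / ((5.4)·(P(H₂))²) = 2.3
P(H₂)² = 0.00242 ⇒ P(H₂) = 0.049 bar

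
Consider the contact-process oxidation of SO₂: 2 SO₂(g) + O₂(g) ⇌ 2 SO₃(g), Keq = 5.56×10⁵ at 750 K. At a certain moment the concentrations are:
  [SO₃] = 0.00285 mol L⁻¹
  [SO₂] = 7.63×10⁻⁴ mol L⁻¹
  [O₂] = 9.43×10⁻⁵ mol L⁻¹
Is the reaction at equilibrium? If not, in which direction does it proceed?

toward products

Q = [SO₃]² / ([SO₂]²·[O₂]) = (0.00285)² / ((7.63×10⁻⁴)²·(9.43×10⁻⁵)) = 1.48×10⁵
Q = 1.48×10⁵ < Keq = 5.56×10⁵, so the forward reaction proceeds.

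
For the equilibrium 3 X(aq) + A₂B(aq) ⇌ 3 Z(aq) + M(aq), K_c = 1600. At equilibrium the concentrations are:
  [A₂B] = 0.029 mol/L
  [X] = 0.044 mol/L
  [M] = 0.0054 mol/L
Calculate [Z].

At equilibrium, K_c = [Z]³·[M] / ([X]³·[A₂B]) = 1600.
([Z])³·(0.0054) / ((0.044)³·(0.029)) = 1600
[Z]³ = 0.732 ⇒ [Z] = 0.90 mol/L

[Z] = 0.90 mol/L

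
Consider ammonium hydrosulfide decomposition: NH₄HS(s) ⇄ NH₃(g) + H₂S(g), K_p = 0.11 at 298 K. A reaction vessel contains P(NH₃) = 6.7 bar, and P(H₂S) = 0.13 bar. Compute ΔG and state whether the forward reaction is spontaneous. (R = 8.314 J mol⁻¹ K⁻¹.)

(NH₄HS is a pure solid — omitted from Q_p.)
Q_p = P(NH₃)·P(H₂S) = (6.7)·(0.13) = 0.871
ΔG = RT ln(Q_p/K_p) = (8.314 J mol⁻¹ K⁻¹)(298 K) × ln(0.871/0.11)
   = (2.478 kJ/mol)(2.069) = 5.13 kJ/mol
ΔG > 0, so the forward reaction is non-spontaneous (proceeds in reverse).

ΔG = 5.13 kJ/mol; the forward reaction is non-spontaneous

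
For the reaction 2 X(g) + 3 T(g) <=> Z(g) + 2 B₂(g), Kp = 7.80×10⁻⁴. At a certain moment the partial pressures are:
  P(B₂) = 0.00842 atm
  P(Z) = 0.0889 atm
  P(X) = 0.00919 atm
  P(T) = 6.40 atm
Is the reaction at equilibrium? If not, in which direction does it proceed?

forward (toward products)

Qp = P(Z)·P(B₂)² / (P(X)²·P(T)³) = (0.0889)·(0.00842)² / ((0.00919)²·(6.40)³) = 2.85×10⁻⁴
Qp = 2.85×10⁻⁴ < Kp = 7.80×10⁻⁴, so the forward reaction proceeds.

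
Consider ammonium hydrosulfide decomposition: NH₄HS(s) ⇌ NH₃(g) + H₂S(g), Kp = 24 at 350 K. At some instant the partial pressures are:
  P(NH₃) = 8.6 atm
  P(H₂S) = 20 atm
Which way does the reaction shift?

(NH₄HS is a pure solid — omitted from Qp.)
Qp = P(NH₃)·P(H₂S) = (8.6)·(20) = 170
Qp = 170 > Kp = 24, so the reverse reaction proceeds.

toward reactants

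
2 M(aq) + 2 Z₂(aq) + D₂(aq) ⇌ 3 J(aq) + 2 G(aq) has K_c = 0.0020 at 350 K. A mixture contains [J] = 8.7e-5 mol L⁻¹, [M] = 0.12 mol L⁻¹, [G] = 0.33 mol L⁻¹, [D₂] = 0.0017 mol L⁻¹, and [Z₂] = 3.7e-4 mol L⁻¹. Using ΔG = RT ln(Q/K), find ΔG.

Q_c = [J]³·[G]² / ([M]²·[Z₂]²·[D₂]) = (8.7e-5)³·(0.33)² / ((0.12)²·(3.7e-4)²·(0.0017)) = 0.0214
ΔG = RT ln(Q_c/K_c) = (8.314 J mol⁻¹ K⁻¹)(350 K) × ln(0.0214/0.0020)
   = (2.910 kJ/mol)(2.370) = 6.90 kJ/mol
ΔG > 0, so the forward reaction is non-spontaneous (proceeds in reverse).

ΔG = 6.90 kJ/mol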